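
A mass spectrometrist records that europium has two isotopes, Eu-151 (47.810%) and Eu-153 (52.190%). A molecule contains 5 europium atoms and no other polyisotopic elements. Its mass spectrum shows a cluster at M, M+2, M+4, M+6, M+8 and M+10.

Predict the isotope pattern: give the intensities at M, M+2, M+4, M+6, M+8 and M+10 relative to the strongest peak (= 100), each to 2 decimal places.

7.69 : 41.96 : 91.61 : 100.00 : 54.58 : 11.92

Expanding (0.47810 + 0.52190)^5:
P(M) = 0.47810^5 = 0.024980
P(M+2) = 5 × 0.47810^4 × 0.52190^1 = 0.136343
P(M+4) = 10 × 0.47810^3 × 0.52190^2 = 0.297667
P(M+6) = 10 × 0.47810^2 × 0.52190^3 = 0.324937
P(M+8) = 5 × 0.47810^1 × 0.52190^4 = 0.177353
P(M+10) = 0.52190^5 = 0.038720
The M+6 peak is largest (0.324937); scaling to 100 gives 7.69 : 41.96 : 91.61 : 100.00 : 54.58 : 11.92.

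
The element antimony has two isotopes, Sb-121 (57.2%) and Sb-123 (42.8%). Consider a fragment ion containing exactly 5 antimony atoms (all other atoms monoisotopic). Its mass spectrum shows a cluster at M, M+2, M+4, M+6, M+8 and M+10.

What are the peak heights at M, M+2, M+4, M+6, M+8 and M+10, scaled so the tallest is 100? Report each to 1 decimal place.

17.9 : 66.8 : 100.0 : 74.8 : 28.0 : 4.2

Each Sb atom is independently Sb-121 (p = 0.572) or Sb-123 (q = 0.428); the cluster is the binomial expansion (p + q)^5.
P(M) = 0.572^5 = 0.061232
P(M+2) = 5 × 0.572^4 × 0.428^1 = 0.229086
P(M+4) = 10 × 0.572^3 × 0.428^2 = 0.342827
P(M+6) = 10 × 0.572^2 × 0.428^3 = 0.256521
P(M+8) = 5 × 0.572^1 × 0.428^4 = 0.095971
P(M+10) = 0.428^5 = 0.014362
The M+4 peak is largest (0.342827); scaling to 100 gives 17.9 : 66.8 : 100.0 : 74.8 : 28.0 : 4.2.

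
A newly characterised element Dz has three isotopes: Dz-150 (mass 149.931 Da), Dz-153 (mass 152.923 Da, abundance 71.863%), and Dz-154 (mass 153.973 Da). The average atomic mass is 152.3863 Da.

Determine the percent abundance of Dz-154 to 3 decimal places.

Let x and y be the fractions of Dz-150 and Dz-154. Then x + y = 1 − 0.71863 = 0.28137 and 149.931x + 153.973y = 152.3863 − 0.71863×152.923 = 42.49124451.
Substituting: 149.931x + 153.973(0.28137 − x) = 42.49124451
(149.931 − 153.973)x = -0.8321385  ⇒  x = 0.20587, y = 0.07550
Dz-150: 20.587%, Dz-154: 7.550%.

7.550%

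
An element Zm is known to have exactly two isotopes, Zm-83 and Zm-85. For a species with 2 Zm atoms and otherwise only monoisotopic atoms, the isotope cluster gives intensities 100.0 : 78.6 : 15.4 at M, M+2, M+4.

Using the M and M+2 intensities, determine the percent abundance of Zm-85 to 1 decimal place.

Write p for the Zm-83 fraction. I(M+2)/I(M) = [C(2,1)·p^1·(1−p)] / p^2 = 2·(1−p)/p = 78.6/100.0 = 0.7860
(1−p)/p = 0.7860/2 = 0.3930  ⇒  p = 1/(1 + 0.3930) = 0.7179
Zm-83: 71.8%, Zm-85: 28.2%.

28.2%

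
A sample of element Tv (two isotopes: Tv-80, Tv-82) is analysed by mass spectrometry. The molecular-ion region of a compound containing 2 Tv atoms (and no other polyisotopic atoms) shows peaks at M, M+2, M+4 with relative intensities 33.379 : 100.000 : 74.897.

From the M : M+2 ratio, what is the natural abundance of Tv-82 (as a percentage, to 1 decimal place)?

Write p for the Tv-80 fraction. I(M+2)/I(M) = [C(2,1)·p^1·(1−p)] / p^2 = 2·(1−p)/p = 100.000/33.379 = 2.9959
(1−p)/p = 2.9959/2 = 1.4979  ⇒  p = 1/(1 + 1.4979) = 0.4003
Tv-80: 40.0%, Tv-82: 60.0%.

60.0%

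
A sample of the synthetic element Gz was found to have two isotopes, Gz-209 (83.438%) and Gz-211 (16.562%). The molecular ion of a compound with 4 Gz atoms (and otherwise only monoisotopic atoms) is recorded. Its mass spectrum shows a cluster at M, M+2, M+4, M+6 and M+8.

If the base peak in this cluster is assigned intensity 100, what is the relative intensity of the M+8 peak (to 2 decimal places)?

Term probabilities: M 0.4847, M+2 0.3848, M+4 0.1146, M+6 0.0152, M+8 0.0008. Base peak = M.
P(M) = C(4,0) × 0.83438^4 × 0.16562^0 = 1 × 0.48468049 × 1.0000 = 0.484680 (base)
P(M+8) = C(4,4) × 0.83438^0 × 0.16562^4 = 1 × 1.0000 × 0.0007524 = 0.000752
Relative intensity = 0.000752 / 0.484680 × 100 = 0.16

0.16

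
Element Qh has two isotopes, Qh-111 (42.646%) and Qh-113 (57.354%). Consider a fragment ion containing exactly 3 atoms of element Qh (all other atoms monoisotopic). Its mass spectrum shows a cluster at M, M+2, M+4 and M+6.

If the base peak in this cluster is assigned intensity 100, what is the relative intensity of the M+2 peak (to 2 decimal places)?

Term probabilities: M 0.0776, M+2 0.3129, M+4 0.4208, M+6 0.1887. Base peak = M+4.
P(M+4) = C(3,2) × 0.42646^1 × 0.57354^2 = 3 × 0.42646 × 0.32894813 = 0.420850 (base)
P(M+2) = C(3,1) × 0.42646^2 × 0.57354^1 = 3 × 0.18186813 × 0.57354 = 0.312926
Relative intensity = 0.312926 / 0.420850 × 100 = 74.36

74.36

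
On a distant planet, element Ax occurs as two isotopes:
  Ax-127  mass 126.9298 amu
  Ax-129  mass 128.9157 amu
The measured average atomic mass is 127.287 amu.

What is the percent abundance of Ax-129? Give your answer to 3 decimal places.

17.987%

Let x be the fractional abundance of Ax-127; then Ax-129 has abundance 1 − x.
126.9298·x + 128.9157·(1 − x) = 127.287
(126.9298 − 128.9157)·x = 127.287 − 128.9157
x = -1.6287 / -1.9859 = 0.82013 → 82.013% Ax-127, 17.987% Ax-129.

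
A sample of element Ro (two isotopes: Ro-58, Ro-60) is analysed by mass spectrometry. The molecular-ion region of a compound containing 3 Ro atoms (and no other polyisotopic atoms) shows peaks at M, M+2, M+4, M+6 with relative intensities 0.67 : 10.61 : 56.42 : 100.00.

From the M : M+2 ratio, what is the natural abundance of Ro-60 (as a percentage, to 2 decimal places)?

84.07%

Write p for the Ro-58 fraction. I(M+2)/I(M) = [C(3,1)·p^2·(1−p)] / p^3 = 3·(1−p)/p = 10.61/0.67 = 15.8358
(1−p)/p = 15.8358/3 = 5.2786  ⇒  p = 1/(1 + 5.2786) = 0.1593
Ro-58: 15.93%, Ro-60: 84.07%.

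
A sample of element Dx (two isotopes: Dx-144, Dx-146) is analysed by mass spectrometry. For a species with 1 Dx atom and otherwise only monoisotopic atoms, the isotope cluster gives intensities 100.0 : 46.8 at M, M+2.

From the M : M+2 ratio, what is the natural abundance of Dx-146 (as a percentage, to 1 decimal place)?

If p is the fraction of Dx that is Dx-144, then I(M+2)/I(M) = [C(1,1)·p^0·(1−p)] / p^1 = 1·(1−p)/p = 46.8/100.0 = 0.4680
(1−p)/p = 0.4680/1 = 0.4680  ⇒  p = 1/(1 + 0.4680) = 0.6812
Dx-144: 68.1%, Dx-146: 31.9%.

31.9%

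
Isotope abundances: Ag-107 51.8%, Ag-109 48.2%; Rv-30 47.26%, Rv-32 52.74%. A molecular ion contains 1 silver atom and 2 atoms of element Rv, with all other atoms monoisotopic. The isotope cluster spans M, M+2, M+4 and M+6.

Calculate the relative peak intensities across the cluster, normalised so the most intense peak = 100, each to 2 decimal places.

30.10 : 95.19 : 100.00 : 34.88

Silver pattern (n=1): 0.5180 : 0.4820
Element Rv pattern (n=2): 0.22335076 : 0.49849848 : 0.27815076
Convolve the two distributions (both contribute in 2-u steps):
  M: 0.5180×0.22335076 = 0.115696
  M+2: 0.5180×0.49849848 + 0.4820×0.22335076 = 0.365877
  M+4: 0.5180×0.27815076 + 0.4820×0.49849848 = 0.384358
  M+6: 0.4820×0.27815076 = 0.134069
Scale to base peak (0.384358) = 100: 30.10 : 95.19 : 100.00 : 34.88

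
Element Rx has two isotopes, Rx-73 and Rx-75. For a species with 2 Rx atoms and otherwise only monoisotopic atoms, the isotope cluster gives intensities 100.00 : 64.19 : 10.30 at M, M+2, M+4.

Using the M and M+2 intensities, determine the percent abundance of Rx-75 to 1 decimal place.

If p is the fraction of Rx that is Rx-73, then I(M+2)/I(M) = [C(2,1)·p^1·(1−p)] / p^2 = 2·(1−p)/p = 64.19/100.00 = 0.6419
(1−p)/p = 0.6419/2 = 0.3210  ⇒  p = 1/(1 + 0.3210) = 0.7570
Rx-73: 75.7%, Rx-75: 24.3%.

24.3%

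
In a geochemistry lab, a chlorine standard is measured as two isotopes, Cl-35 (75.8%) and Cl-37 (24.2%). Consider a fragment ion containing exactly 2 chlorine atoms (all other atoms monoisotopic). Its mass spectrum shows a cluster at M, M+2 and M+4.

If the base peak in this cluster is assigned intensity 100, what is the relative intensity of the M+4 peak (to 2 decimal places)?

Term probabilities: M 0.5746, M+2 0.3669, M+4 0.0586. Base peak = M.
P(M) = C(2,0) × 0.758^2 × 0.242^0 = 1 × 0.574564 × 1.0000 = 0.574564 (base)
P(M+4) = C(2,2) × 0.758^0 × 0.242^2 = 1 × 1.0000 × 0.058564 = 0.058564
Relative intensity = 0.058564 / 0.574564 × 100 = 10.19

10.19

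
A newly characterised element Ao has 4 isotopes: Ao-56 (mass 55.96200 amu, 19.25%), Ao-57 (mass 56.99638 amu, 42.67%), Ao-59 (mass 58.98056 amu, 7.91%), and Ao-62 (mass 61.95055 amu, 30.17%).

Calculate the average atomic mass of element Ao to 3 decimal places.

Ar = Σ fᵢ·mᵢ = 0.1925 × 55.96200 + 0.4267 × 56.99638 + 0.0791 × 58.98056 + 0.3017 × 61.95055
= 10.772685 + 24.320355 + 4.665362 + 18.690481 = 58.448883 amu

58.449 amu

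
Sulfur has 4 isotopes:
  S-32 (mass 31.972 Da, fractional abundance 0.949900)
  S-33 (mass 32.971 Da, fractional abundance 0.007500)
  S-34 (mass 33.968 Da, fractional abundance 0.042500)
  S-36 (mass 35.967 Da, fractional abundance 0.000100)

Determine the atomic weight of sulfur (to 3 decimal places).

32.065 Da

Average mass = Σ (abundance × isotope mass) = 0.949900 × 31.972 + 0.007500 × 32.971 + 0.042500 × 33.968 + 0.000100 × 35.967
= 30.3702 + 0.2473 + 1.4436 + 0.0036 = 32.0647 Da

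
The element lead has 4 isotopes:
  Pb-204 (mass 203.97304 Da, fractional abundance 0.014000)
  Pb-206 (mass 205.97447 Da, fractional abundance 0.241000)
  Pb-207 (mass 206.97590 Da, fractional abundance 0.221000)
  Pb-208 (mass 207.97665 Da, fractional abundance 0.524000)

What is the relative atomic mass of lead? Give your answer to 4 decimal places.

207.2169 Da

Average mass = Σ (abundance × isotope mass) = 0.014000 × 203.97304 + 0.241000 × 205.97447 + 0.221000 × 206.97590 + 0.524000 × 207.97665
= 2.855623 + 49.639847 + 45.741674 + 108.979765 = 207.216909 Da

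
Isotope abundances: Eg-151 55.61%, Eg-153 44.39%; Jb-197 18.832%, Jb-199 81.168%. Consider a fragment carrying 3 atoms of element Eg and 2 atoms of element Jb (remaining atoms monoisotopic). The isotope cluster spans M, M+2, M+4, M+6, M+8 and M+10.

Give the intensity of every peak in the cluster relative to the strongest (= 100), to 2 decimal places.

1.63 : 17.92 : 66.91 : 100.00 : 64.90 : 15.37

Element Eg pattern (n=3): 0.17197237 : 0.41182451 : 0.32873386 : 0.08746926
Element Jb pattern (n=2): 0.03546442 : 0.30571116 : 0.65882442
Convolve the two distributions (both contribute in 2-u steps):
  M: 0.17197237×0.03546442 = 0.006099
  M+2: 0.17197237×0.30571116 + 0.41182451×0.03546442 = 0.067179
  M+4: 0.17197237×0.65882442 + 0.41182451×0.30571116 + 0.32873386×0.03546442 = 0.250857
  M+6: 0.41182451×0.65882442 + 0.32873386×0.30571116 + 0.08746926×0.03546442 = 0.374920
  M+8: 0.32873386×0.65882442 + 0.08746926×0.30571116 = 0.243318
  M+10: 0.08746926×0.65882442 = 0.057627
Scale to base peak (0.374920) = 100: 1.63 : 17.92 : 66.91 : 100.00 : 64.90 : 15.37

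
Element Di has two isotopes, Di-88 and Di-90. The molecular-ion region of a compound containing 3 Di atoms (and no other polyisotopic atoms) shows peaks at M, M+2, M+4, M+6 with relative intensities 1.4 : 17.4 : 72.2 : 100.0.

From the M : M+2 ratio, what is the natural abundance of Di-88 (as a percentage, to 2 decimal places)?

If p is the fraction of Di that is Di-88, then I(M+2)/I(M) = [C(3,1)·p^2·(1−p)] / p^3 = 3·(1−p)/p = 17.4/1.4 = 12.4286
(1−p)/p = 12.4286/3 = 4.1429  ⇒  p = 1/(1 + 4.1429) = 0.1944
Di-88: 19.44%, Di-90: 80.56%.

19.44%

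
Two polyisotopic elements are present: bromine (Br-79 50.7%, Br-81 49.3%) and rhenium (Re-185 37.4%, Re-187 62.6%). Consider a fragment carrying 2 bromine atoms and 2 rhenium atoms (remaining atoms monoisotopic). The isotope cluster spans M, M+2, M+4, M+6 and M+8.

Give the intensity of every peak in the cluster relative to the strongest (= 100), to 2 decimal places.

9.75 : 51.60 : 100.00 : 83.98 : 25.83

Bromine pattern (n=2): 0.257049 : 0.499902 : 0.243049
Rhenium pattern (n=2): 0.139876 : 0.468248 : 0.391876
Convolve the two distributions (both contribute in 2-u steps):
  M: 0.257049×0.139876 = 0.035955
  M+2: 0.257049×0.468248 + 0.499902×0.139876 = 0.190287
  M+4: 0.257049×0.391876 + 0.499902×0.468248 + 0.243049×0.139876 = 0.368806
  M+6: 0.499902×0.391876 + 0.243049×0.468248 = 0.309707
  M+8: 0.243049×0.391876 = 0.095245
Scale to base peak (0.368806) = 100: 9.75 : 51.60 : 100.00 : 83.98 : 25.83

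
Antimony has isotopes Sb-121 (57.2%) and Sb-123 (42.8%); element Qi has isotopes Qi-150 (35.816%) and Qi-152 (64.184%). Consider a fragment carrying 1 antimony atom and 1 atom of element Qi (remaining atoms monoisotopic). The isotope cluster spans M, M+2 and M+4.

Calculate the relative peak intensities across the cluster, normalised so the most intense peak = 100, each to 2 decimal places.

Antimony pattern (n=1): 0.5720 : 0.4280
Element Qi pattern (n=1): 0.35816 : 0.64184
Convolve the two distributions (both contribute in 2-u steps):
  M: 0.5720×0.35816 = 0.204868
  M+2: 0.5720×0.64184 + 0.4280×0.35816 = 0.520425
  M+4: 0.4280×0.64184 = 0.274708
Scale to base peak (0.520425) = 100: 39.37 : 100.00 : 52.79

39.37 : 100.00 : 52.79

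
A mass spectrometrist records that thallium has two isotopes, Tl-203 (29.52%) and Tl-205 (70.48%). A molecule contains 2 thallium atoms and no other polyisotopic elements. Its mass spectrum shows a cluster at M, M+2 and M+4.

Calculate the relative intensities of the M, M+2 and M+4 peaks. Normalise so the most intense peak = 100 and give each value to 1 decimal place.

Each Tl atom is independently Tl-203 (p = 0.2952) or Tl-205 (q = 0.7048); the cluster is the binomial expansion (p + q)^2.
P(M) = 0.2952^2 = 0.087143
P(M+2) = 2 × 0.2952^1 × 0.7048^1 = 0.416114
P(M+4) = 0.7048^2 = 0.496743
The M+4 peak is largest (0.496743); scaling to 100 gives 17.5 : 83.8 : 100.0.

17.5 : 83.8 : 100.0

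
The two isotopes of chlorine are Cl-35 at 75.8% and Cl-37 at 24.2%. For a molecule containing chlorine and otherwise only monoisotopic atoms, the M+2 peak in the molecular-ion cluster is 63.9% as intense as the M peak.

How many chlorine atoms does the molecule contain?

2

With n Cl atoms, P(M+2)/P(M) = C(n,1)·p^(n−1)q / p^n = n·q/p = n · 0.242/0.758.
n = 0.639 × 0.758/0.242 = 2.00 ≈ 2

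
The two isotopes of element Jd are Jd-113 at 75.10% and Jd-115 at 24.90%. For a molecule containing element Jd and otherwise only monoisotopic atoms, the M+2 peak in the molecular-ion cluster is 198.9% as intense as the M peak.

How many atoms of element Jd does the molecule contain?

For n independent Jd atoms, I(M+2)/I(M) = n · (abundance Jd-115) / (abundance Jd-113) = n · 0.2490/0.7510.
n = 1.989 × 0.7510/0.2490 = 6.00 ≈ 6

6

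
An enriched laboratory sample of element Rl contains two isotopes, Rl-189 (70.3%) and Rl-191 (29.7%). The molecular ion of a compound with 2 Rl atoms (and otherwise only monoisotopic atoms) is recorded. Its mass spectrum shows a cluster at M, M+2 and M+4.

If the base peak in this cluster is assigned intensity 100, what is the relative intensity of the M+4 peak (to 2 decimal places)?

(0.703 + 0.297)^2 gives M 0.4942, M+2 0.4176, M+4 0.0882; the largest is M.
P(M) = C(2,0) × 0.703^2 × 0.297^0 = 1 × 0.494209 × 1.0000 = 0.494209 (base)
P(M+4) = C(2,2) × 0.703^0 × 0.297^2 = 1 × 1.0000 × 0.088209 = 0.088209
Relative intensity = 0.088209 / 0.494209 × 100 = 17.85

17.85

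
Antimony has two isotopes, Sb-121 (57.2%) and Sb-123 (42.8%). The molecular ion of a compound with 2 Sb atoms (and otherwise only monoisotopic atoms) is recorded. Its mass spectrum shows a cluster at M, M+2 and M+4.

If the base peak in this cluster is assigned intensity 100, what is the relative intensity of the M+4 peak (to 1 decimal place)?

Binomial terms of (0.572 + 0.428)^2: M 0.3272, M+2 0.4896, M+4 0.1832 → M+2 is the base peak.
P(M+2) = C(2,1) × 0.572^1 × 0.428^1 = 2 × 0.5720 × 0.4280 = 0.489632 (base)
P(M+4) = C(2,2) × 0.572^0 × 0.428^2 = 1 × 1.0000 × 0.183184 = 0.183184
Relative intensity = 0.183184 / 0.489632 × 100 = 37.4

37.4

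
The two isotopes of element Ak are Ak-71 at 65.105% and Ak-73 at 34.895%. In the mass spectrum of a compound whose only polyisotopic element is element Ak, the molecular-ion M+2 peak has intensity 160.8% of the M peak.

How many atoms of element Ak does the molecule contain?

For n independent Ak atoms, I(M+2)/I(M) = n · (abundance Ak-73) / (abundance Ak-71) = n · 0.34895/0.65105.
n = 1.608 × 0.65105/0.34895 = 3.00 ≈ 3

3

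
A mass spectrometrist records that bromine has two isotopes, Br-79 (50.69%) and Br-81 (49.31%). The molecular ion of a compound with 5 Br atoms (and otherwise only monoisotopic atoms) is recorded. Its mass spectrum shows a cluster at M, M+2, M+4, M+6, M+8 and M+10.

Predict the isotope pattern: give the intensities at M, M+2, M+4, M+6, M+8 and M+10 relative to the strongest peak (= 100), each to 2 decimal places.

Each Br atom is independently Br-79 (p = 0.5069) or Br-81 (q = 0.4931); the cluster is the binomial expansion (p + q)^5.
P(M) = 0.5069^5 = 0.033467
P(M+2) = 5 × 0.5069^4 × 0.4931^1 = 0.162777
P(M+4) = 10 × 0.5069^3 × 0.4931^2 = 0.316692
P(M+6) = 10 × 0.5069^2 × 0.4931^3 = 0.308070
P(M+8) = 5 × 0.5069^1 × 0.4931^4 = 0.149842
P(M+10) = 0.4931^5 = 0.029152
The M+4 peak is largest (0.316692); scaling to 100 gives 10.57 : 51.40 : 100.00 : 97.28 : 47.31 : 9.21.

10.57 : 51.40 : 100.00 : 97.28 : 47.31 : 9.21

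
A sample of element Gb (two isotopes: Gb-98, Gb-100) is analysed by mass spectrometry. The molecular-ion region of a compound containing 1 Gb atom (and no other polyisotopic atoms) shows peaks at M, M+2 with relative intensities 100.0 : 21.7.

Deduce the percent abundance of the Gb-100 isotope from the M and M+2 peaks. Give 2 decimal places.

Write p for the Gb-98 fraction. I(M+2)/I(M) = [C(1,1)·p^0·(1−p)] / p^1 = 1·(1−p)/p = 21.7/100.0 = 0.2170
(1−p)/p = 0.2170/1 = 0.2170  ⇒  p = 1/(1 + 0.2170) = 0.8217
Gb-98: 82.17%, Gb-100: 17.83%.

17.83%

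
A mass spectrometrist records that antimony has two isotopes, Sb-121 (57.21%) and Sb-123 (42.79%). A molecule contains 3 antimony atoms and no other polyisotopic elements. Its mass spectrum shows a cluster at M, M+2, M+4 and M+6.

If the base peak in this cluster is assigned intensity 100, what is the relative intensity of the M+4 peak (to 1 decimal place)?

74.8

Term probabilities: M 0.1872, M+2 0.4202, M+4 0.3143, M+6 0.0783. Base peak = M+2.
P(M+2) = C(3,1) × 0.5721^2 × 0.4279^1 = 3 × 0.32729841 × 0.4279 = 0.420153 (base)
P(M+4) = C(3,2) × 0.5721^1 × 0.4279^2 = 3 × 0.5721 × 0.18309841 = 0.314252
Relative intensity = 0.314252 / 0.420153 × 100 = 74.8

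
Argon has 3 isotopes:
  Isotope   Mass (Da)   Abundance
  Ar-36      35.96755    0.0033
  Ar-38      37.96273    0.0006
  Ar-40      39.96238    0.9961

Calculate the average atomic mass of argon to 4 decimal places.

The abundance-weighted mean is 0.0033 × 35.96755 + 0.0006 × 37.96273 + 0.9961 × 39.96238
= 0.118693 + 0.022778 + 39.806527 = 39.947998 Da

39.9480 Da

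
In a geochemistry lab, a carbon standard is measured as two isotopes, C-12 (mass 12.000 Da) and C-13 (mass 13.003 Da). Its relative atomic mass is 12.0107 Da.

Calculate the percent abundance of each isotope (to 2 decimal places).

Let x be the fractional abundance of C-12; then C-13 has abundance 1 − x.
12.000·x + 13.003·(1 − x) = 12.0107
(12.000 − 13.003)·x = 12.0107 − 13.003
x = -0.9923 / -1.003 = 0.98933 → 98.93% C-12, 1.07% C-13.

C-12: 98.93%, C-13: 1.07%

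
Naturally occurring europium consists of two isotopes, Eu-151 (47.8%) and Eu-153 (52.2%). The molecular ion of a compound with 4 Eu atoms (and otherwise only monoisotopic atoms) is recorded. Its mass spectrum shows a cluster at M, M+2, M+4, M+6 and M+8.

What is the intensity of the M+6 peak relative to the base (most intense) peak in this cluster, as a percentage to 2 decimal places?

72.80%

Binomial terms of (0.478 + 0.522)^4: M 0.0522, M+2 0.2280, M+4 0.3735, M+6 0.2720, M+8 0.0742 → M+4 is the base peak.
P(M+4) = C(4,2) × 0.478^2 × 0.522^2 = 6 × 0.228484 × 0.272484 = 0.373549 (base)
P(M+6) = C(4,3) × 0.478^1 × 0.522^3 = 4 × 0.4780 × 0.14223665 = 0.271956
Relative intensity = 0.271956 / 0.373549 × 100 = 72.80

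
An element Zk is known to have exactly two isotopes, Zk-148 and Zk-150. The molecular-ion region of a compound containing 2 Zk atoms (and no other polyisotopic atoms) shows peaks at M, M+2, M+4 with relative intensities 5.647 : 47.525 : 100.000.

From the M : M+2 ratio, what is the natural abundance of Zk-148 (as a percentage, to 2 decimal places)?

19.20%

Write p for the Zk-148 fraction. I(M+2)/I(M) = [C(2,1)·p^1·(1−p)] / p^2 = 2·(1−p)/p = 47.525/5.647 = 8.4160
(1−p)/p = 8.4160/2 = 4.2080  ⇒  p = 1/(1 + 4.2080) = 0.1920
Zk-148: 19.20%, Zk-150: 80.80%.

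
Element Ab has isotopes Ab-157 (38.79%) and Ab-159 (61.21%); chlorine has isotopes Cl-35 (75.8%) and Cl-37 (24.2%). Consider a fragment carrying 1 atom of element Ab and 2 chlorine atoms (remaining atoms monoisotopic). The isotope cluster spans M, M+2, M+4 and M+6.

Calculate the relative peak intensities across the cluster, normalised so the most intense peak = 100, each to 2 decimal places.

45.12 : 100.00 : 50.06 : 7.26

Element Ab pattern (n=1): 0.3879 : 0.6121
Chlorine pattern (n=2): 0.574564 : 0.366872 : 0.058564
Convolve the two distributions (both contribute in 2-u steps):
  M: 0.3879×0.574564 = 0.222873
  M+2: 0.3879×0.366872 + 0.6121×0.574564 = 0.494000
  M+4: 0.3879×0.058564 + 0.6121×0.366872 = 0.247279
  M+6: 0.6121×0.058564 = 0.035847
Scale to base peak (0.494000) = 100: 45.12 : 100.00 : 50.06 : 7.26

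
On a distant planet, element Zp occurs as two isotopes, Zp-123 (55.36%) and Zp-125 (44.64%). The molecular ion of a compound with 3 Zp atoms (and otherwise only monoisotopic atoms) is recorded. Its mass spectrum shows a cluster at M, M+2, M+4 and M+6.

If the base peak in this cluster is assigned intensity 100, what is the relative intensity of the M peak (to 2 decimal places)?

Term probabilities: M 0.1697, M+2 0.4104, M+4 0.3310, M+6 0.0890. Base peak = M+2.
P(M+2) = C(3,1) × 0.5536^2 × 0.4464^1 = 3 × 0.30647296 × 0.4464 = 0.410429 (base)
P(M) = C(3,0) × 0.5536^3 × 0.4464^0 = 1 × 0.16966343 × 1.0000 = 0.169663
Relative intensity = 0.169663 / 0.410429 × 100 = 41.34

41.34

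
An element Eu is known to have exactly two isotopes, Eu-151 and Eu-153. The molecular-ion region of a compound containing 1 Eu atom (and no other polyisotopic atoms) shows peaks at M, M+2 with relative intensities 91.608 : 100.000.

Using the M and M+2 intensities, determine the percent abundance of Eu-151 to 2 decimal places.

47.81%

Let p = fractional abundance of Eu-151. I(M+2)/I(M) = [C(1,1)·p^0·(1−p)] / p^1 = 1·(1−p)/p = 100.000/91.608 = 1.0916
(1−p)/p = 1.0916/1 = 1.0916  ⇒  p = 1/(1 + 1.0916) = 0.4781
Eu-151: 47.81%, Eu-153: 52.19%.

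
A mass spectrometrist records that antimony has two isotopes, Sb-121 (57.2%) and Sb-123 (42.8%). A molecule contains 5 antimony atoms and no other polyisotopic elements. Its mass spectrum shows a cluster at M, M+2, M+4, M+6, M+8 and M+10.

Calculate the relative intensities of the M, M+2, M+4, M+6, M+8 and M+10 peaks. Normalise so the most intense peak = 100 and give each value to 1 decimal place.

17.9 : 66.8 : 100.0 : 74.8 : 28.0 : 4.2

Expanding (0.572 + 0.428)^5:
P(M) = 0.572^5 = 0.061232
P(M+2) = 5 × 0.572^4 × 0.428^1 = 0.229086
P(M+4) = 10 × 0.572^3 × 0.428^2 = 0.342827
P(M+6) = 10 × 0.572^2 × 0.428^3 = 0.256521
P(M+8) = 5 × 0.572^1 × 0.428^4 = 0.095971
P(M+10) = 0.428^5 = 0.014362
The M+4 peak is largest (0.342827); scaling to 100 gives 17.9 : 66.8 : 100.0 : 74.8 : 28.0 : 4.2.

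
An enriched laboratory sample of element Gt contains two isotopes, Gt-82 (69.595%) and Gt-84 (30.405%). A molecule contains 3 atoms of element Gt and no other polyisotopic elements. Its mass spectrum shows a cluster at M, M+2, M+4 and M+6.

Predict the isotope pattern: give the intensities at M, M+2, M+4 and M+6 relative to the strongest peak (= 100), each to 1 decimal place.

76.3 : 100.0 : 43.7 : 6.4

Expanding (0.69595 + 0.30405)^3:
P(M) = 0.69595^3 = 0.337081
P(M+2) = 3 × 0.69595^2 × 0.30405^1 = 0.441797
P(M+4) = 3 × 0.69595^1 × 0.30405^2 = 0.193014
P(M+6) = 0.30405^3 = 0.028108
The M+2 peak is largest (0.441797); scaling to 100 gives 76.3 : 100.0 : 43.7 : 6.4.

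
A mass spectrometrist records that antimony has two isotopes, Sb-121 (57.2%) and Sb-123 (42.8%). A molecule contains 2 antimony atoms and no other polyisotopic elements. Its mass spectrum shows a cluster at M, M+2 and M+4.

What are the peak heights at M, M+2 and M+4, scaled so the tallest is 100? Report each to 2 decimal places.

The 2 Sb atoms are independent, so intensities follow the terms of (0.572 + 0.428)^2.
P(M) = 0.572^2 = 0.327184
P(M+2) = 2 × 0.572^1 × 0.428^1 = 0.489632
P(M+4) = 0.428^2 = 0.183184
The M+2 peak is largest (0.489632); scaling to 100 gives 66.82 : 100.00 : 37.41.

66.82 : 100.00 : 37.41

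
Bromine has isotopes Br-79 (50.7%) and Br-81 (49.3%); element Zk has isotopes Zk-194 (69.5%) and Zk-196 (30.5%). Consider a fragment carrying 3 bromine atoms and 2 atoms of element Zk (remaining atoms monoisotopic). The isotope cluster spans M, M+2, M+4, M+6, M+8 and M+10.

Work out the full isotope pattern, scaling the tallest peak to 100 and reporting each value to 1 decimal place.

17.9 : 67.9 : 100.0 : 71.0 : 24.2 : 3.2

Bromine pattern (n=3): 0.13032384 : 0.38017547 : 0.36967753 : 0.11982316
Element Zk pattern (n=2): 0.483025 : 0.42395 : 0.093025
Convolve the two distributions (both contribute in 2-u steps):
  M: 0.13032384×0.483025 = 0.062950
  M+2: 0.13032384×0.42395 + 0.38017547×0.483025 = 0.238885
  M+4: 0.13032384×0.093025 + 0.38017547×0.42395 + 0.36967753×0.483025 = 0.351862
  M+6: 0.38017547×0.093025 + 0.36967753×0.42395 + 0.11982316×0.483025 = 0.249968
  M+8: 0.36967753×0.093025 + 0.11982316×0.42395 = 0.085188
  M+10: 0.11982316×0.093025 = 0.011147
Scale to base peak (0.351862) = 100: 17.9 : 67.9 : 100.0 : 71.0 : 24.2 : 3.2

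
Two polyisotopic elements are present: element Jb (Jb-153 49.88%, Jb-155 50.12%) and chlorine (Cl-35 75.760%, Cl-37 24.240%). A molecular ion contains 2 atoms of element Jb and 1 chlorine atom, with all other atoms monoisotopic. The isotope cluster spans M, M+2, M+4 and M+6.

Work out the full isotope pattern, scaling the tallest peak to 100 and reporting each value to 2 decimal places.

Element Jb pattern (n=2): 0.24880144 : 0.49999712 : 0.25120144
Chlorine pattern (n=1): 0.7576 : 0.2424
Convolve the two distributions (both contribute in 2-u steps):
  M: 0.24880144×0.7576 = 0.188492
  M+2: 0.24880144×0.2424 + 0.49999712×0.7576 = 0.439107
  M+4: 0.49999712×0.2424 + 0.25120144×0.7576 = 0.311510
  M+6: 0.25120144×0.2424 = 0.060891
Scale to base peak (0.439107) = 100: 42.93 : 100.00 : 70.94 : 13.87

42.93 : 100.00 : 70.94 : 13.87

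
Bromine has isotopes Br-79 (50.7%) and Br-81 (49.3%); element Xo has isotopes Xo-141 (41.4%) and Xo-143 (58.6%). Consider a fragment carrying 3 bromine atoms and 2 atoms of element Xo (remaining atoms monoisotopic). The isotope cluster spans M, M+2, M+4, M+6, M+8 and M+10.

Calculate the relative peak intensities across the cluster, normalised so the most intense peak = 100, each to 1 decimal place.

6.8 : 38.9 : 88.5 : 100.0 : 56.0 : 12.5

Bromine pattern (n=3): 0.13032384 : 0.38017547 : 0.36967753 : 0.11982316
Element Xo pattern (n=2): 0.171396 : 0.485208 : 0.343396
Convolve the two distributions (both contribute in 2-u steps):
  M: 0.13032384×0.171396 = 0.022337
  M+2: 0.13032384×0.485208 + 0.38017547×0.171396 = 0.128395
  M+4: 0.13032384×0.343396 + 0.38017547×0.485208 + 0.36967753×0.171396 = 0.292578
  M+6: 0.38017547×0.343396 + 0.36967753×0.485208 + 0.11982316×0.171396 = 0.330458
  M+8: 0.36967753×0.343396 + 0.11982316×0.485208 = 0.185085
  M+10: 0.11982316×0.343396 = 0.041147
Scale to base peak (0.330458) = 100: 6.8 : 38.9 : 88.5 : 100.0 : 56.0 : 12.5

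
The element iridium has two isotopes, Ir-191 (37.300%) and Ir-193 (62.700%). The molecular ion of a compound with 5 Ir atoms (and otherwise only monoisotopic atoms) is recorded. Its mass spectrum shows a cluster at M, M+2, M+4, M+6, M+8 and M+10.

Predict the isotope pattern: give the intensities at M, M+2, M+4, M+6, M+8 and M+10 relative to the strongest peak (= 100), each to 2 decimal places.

2.11 : 17.70 : 59.49 : 100.00 : 84.05 : 28.26

Expanding (0.37300 + 0.62700)^5:
P(M) = 0.37300^5 = 0.007220
P(M+2) = 5 × 0.37300^4 × 0.62700^1 = 0.060684
P(M+4) = 10 × 0.37300^3 × 0.62700^2 = 0.204015
P(M+6) = 10 × 0.37300^2 × 0.62700^3 = 0.342942
P(M+8) = 5 × 0.37300^1 × 0.62700^4 = 0.288237
P(M+10) = 0.62700^5 = 0.096903
The M+6 peak is largest (0.342942); scaling to 100 gives 2.11 : 17.70 : 59.49 : 100.00 : 84.05 : 28.26.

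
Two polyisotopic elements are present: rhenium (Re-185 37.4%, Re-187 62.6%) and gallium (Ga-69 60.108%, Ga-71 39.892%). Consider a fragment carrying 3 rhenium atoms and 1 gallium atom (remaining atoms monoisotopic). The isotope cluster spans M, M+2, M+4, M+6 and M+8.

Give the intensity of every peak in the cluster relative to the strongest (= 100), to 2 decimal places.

8.52 : 48.44 : 100.00 : 87.48 : 26.52

Rhenium pattern (n=3): 0.05231362 : 0.26268713 : 0.43968487 : 0.24531438
Gallium pattern (n=1): 0.60108 : 0.39892
Convolve the two distributions (both contribute in 2-u steps):
  M: 0.05231362×0.60108 = 0.031445
  M+2: 0.05231362×0.39892 + 0.26268713×0.60108 = 0.178765
  M+4: 0.26268713×0.39892 + 0.43968487×0.60108 = 0.369077
  M+6: 0.43968487×0.39892 + 0.24531438×0.60108 = 0.322853
  M+8: 0.24531438×0.39892 = 0.097861
Scale to base peak (0.369077) = 100: 8.52 : 48.44 : 100.00 : 87.48 : 26.52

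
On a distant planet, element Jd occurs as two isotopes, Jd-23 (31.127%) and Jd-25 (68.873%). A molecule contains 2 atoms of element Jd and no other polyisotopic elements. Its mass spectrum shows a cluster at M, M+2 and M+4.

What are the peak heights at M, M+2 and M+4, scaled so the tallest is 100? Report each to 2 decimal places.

The 2 Jd atoms are independent, so intensities follow the terms of (0.31127 + 0.68873)^2.
P(M) = 0.31127^2 = 0.096889
P(M+2) = 2 × 0.31127^1 × 0.68873^1 = 0.428762
P(M+4) = 0.68873^2 = 0.474349
The M+4 peak is largest (0.474349); scaling to 100 gives 20.43 : 90.39 : 100.00.

20.43 : 90.39 : 100.00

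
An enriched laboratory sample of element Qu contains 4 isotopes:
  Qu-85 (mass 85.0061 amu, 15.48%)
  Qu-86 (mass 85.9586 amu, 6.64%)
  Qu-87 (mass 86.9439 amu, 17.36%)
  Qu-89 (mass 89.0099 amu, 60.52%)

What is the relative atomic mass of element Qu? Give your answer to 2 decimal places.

87.83 amu

Ar = Σ fᵢ·mᵢ = 0.1548 × 85.0061 + 0.0664 × 85.9586 + 0.1736 × 86.9439 + 0.6052 × 89.0099
= 13.15894 + 5.70765 + 15.09346 + 53.86879 = 87.82884 amu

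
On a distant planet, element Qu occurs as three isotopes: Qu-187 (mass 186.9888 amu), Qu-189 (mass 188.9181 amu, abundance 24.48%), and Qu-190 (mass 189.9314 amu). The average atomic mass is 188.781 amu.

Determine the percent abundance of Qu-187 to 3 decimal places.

30.665%

Let x and y be the fractions of Qu-187 and Qu-190. Then x + y = 1 − 0.2448 = 0.7552 and 186.9888x + 189.9314y = 188.781 − 0.2448×188.9181 = 142.53384912.
Substituting: 186.9888x + 189.9314(0.7552 − x) = 142.53384912
(186.9888 − 189.9314)x = -0.90234416  ⇒  x = 0.30665, y = 0.44855
Qu-187: 30.665%, Qu-190: 44.855%.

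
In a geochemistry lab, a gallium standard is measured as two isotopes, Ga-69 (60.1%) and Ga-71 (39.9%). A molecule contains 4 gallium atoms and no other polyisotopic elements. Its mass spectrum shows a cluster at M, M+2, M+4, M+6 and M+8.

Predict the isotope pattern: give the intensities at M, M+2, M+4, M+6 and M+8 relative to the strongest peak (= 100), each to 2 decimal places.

Expanding (0.601 + 0.399)^4:
P(M) = 0.601^4 = 0.130466
P(M+2) = 4 × 0.601^3 × 0.399^1 = 0.346463
P(M+4) = 6 × 0.601^2 × 0.399^2 = 0.345021
P(M+6) = 4 × 0.601^1 × 0.399^3 = 0.152705
P(M+8) = 0.399^4 = 0.025345
The M+2 peak is largest (0.346463); scaling to 100 gives 37.66 : 100.00 : 99.58 : 44.08 : 7.32.

37.66 : 100.00 : 99.58 : 44.08 : 7.32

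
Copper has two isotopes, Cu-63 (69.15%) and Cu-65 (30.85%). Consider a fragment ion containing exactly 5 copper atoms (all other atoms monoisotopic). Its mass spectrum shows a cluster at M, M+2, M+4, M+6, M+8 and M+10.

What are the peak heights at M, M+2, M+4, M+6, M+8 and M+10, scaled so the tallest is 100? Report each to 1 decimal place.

Each Cu atom is independently Cu-63 (p = 0.6915) or Cu-65 (q = 0.3085); the cluster is the binomial expansion (p + q)^5.
P(M) = 0.6915^5 = 0.158111
P(M+2) = 5 × 0.6915^4 × 0.3085^1 = 0.352691
P(M+4) = 10 × 0.6915^3 × 0.3085^2 = 0.314693
P(M+6) = 10 × 0.6915^2 × 0.3085^3 = 0.140394
P(M+8) = 5 × 0.6915^1 × 0.3085^4 = 0.031317
P(M+10) = 0.3085^5 = 0.002794
The M+2 peak is largest (0.352691); scaling to 100 gives 44.8 : 100.0 : 89.2 : 39.8 : 8.9 : 0.8.

44.8 : 100.0 : 89.2 : 39.8 : 8.9 : 0.8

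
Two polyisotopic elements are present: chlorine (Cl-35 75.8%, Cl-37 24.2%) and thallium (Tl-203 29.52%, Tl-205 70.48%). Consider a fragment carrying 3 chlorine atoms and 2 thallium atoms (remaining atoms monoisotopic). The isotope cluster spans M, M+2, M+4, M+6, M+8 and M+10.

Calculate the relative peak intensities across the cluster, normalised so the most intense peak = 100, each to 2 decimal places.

Chlorine pattern (n=3): 0.43551951 : 0.41713346 : 0.13317454 : 0.01417249
Thallium pattern (n=2): 0.08714304 : 0.41611392 : 0.49674304
Convolve the two distributions (both contribute in 2-u steps):
  M: 0.43551951×0.08714304 = 0.037952
  M+2: 0.43551951×0.41611392 + 0.41713346×0.08714304 = 0.217576
  M+4: 0.43551951×0.49674304 + 0.41713346×0.41611392 + 0.13317454×0.08714304 = 0.401522
  M+6: 0.41713346×0.49674304 + 0.13317454×0.41611392 + 0.01417249×0.08714304 = 0.263859
  M+8: 0.13317454×0.49674304 + 0.01417249×0.41611392 = 0.072051
  M+10: 0.01417249×0.49674304 = 0.007040
Scale to base peak (0.401522) = 100: 9.45 : 54.19 : 100.00 : 65.71 : 17.94 : 1.75

9.45 : 54.19 : 100.00 : 65.71 : 17.94 : 1.75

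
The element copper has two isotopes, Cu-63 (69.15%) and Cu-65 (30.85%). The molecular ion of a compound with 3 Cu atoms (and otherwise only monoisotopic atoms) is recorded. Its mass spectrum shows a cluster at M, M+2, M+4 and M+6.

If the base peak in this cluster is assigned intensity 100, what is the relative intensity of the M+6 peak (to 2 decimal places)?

Term probabilities: M 0.3307, M+2 0.4425, M+4 0.1974, M+6 0.0294. Base peak = M+2.
P(M+2) = C(3,1) × 0.6915^2 × 0.3085^1 = 3 × 0.47817225 × 0.3085 = 0.442548 (base)
P(M+6) = C(3,3) × 0.6915^0 × 0.3085^3 = 1 × 1.0000 × 0.02936064 = 0.029361
Relative intensity = 0.029361 / 0.442548 × 100 = 6.63

6.63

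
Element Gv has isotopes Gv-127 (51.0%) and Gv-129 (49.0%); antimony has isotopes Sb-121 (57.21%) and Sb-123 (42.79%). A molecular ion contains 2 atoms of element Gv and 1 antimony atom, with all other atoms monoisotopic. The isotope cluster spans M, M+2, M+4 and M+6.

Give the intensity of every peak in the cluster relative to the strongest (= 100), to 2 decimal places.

Element Gv pattern (n=2): 0.2601 : 0.4998 : 0.2401
Antimony pattern (n=1): 0.5721 : 0.4279
Convolve the two distributions (both contribute in 2-u steps):
  M: 0.2601×0.5721 = 0.148803
  M+2: 0.2601×0.4279 + 0.4998×0.5721 = 0.397232
  M+4: 0.4998×0.4279 + 0.2401×0.5721 = 0.351226
  M+6: 0.2401×0.4279 = 0.102739
Scale to base peak (0.397232) = 100: 37.46 : 100.00 : 88.42 : 25.86

37.46 : 100.00 : 88.42 : 25.86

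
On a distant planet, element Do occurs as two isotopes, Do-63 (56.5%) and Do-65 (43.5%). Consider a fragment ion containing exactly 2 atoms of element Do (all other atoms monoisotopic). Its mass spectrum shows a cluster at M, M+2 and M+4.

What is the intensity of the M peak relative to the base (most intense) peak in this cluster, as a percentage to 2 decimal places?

64.94%

(0.565 + 0.435)^2 gives M 0.3192, M+2 0.4915, M+4 0.1892; the largest is M+2.
P(M+2) = C(2,1) × 0.565^1 × 0.435^1 = 2 × 0.5650 × 0.4350 = 0.491550 (base)
P(M) = C(2,0) × 0.565^2 × 0.435^0 = 1 × 0.319225 × 1.0000 = 0.319225
Relative intensity = 0.319225 / 0.491550 × 100 = 64.94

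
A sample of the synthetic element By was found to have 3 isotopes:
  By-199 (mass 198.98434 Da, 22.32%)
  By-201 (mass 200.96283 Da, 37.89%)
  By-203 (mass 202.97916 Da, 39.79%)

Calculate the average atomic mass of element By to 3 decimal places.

201.324 Da

The abundance-weighted mean is 0.2232 × 198.98434 + 0.3789 × 200.96283 + 0.3979 × 202.97916
= 44.413305 + 76.144816 + 80.765408 = 201.323529 Da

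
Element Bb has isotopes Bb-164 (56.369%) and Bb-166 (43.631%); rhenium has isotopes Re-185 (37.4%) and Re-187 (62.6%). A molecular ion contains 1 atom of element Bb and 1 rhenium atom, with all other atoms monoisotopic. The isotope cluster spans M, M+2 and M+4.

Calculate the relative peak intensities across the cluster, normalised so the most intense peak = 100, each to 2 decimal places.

40.85 : 100.00 : 52.93

Element Bb pattern (n=1): 0.56369 : 0.43631
Rhenium pattern (n=1): 0.3740 : 0.6260
Convolve the two distributions (both contribute in 2-u steps):
  M: 0.56369×0.3740 = 0.210820
  M+2: 0.56369×0.6260 + 0.43631×0.3740 = 0.516050
  M+4: 0.43631×0.6260 = 0.273130
Scale to base peak (0.516050) = 100: 40.85 : 100.00 : 52.93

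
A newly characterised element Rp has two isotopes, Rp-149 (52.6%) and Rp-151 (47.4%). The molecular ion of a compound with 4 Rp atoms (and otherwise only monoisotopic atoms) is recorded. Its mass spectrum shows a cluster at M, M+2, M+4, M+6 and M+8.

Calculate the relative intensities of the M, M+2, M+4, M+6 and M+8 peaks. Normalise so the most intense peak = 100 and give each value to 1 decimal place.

Each Rp atom is independently Rp-149 (p = 0.526) or Rp-151 (q = 0.474); the cluster is the binomial expansion (p + q)^4.
P(M) = 0.526^4 = 0.076550
P(M+2) = 4 × 0.526^3 × 0.474^1 = 0.275928
P(M+4) = 6 × 0.526^2 × 0.474^2 = 0.372975
P(M+6) = 4 × 0.526^1 × 0.474^3 = 0.224068
P(M+8) = 0.474^4 = 0.050479
The M+4 peak is largest (0.372975); scaling to 100 gives 20.5 : 74.0 : 100.0 : 60.1 : 13.5.

20.5 : 74.0 : 100.0 : 60.1 : 13.5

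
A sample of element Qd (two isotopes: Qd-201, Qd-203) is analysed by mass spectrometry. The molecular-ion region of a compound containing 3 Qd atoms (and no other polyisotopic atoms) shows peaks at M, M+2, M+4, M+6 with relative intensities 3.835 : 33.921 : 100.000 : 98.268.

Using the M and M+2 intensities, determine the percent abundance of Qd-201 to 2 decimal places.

Write p for the Qd-201 fraction. I(M+2)/I(M) = [C(3,1)·p^2·(1−p)] / p^3 = 3·(1−p)/p = 33.921/3.835 = 8.8451
(1−p)/p = 8.8451/3 = 2.9484  ⇒  p = 1/(1 + 2.9484) = 0.2533
Qd-201: 25.33%, Qd-203: 74.67%.

25.33%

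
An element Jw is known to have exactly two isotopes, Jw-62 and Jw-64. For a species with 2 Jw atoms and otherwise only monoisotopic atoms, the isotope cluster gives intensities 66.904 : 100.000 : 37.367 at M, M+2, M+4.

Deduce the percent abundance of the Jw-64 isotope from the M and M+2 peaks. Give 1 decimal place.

42.8%

Write p for the Jw-62 fraction. I(M+2)/I(M) = [C(2,1)·p^1·(1−p)] / p^2 = 2·(1−p)/p = 100.000/66.904 = 1.4947
(1−p)/p = 1.4947/2 = 0.7473  ⇒  p = 1/(1 + 0.7473) = 0.5723
Jw-62: 57.2%, Jw-64: 42.8%.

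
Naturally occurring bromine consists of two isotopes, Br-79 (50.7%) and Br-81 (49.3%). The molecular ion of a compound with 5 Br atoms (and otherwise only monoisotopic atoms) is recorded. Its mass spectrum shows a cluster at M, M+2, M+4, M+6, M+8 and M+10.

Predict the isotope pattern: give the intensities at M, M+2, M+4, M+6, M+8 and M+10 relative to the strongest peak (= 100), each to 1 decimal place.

10.6 : 51.4 : 100.0 : 97.2 : 47.3 : 9.2

The 5 Br atoms are independent, so intensities follow the terms of (0.507 + 0.493)^5.
P(M) = 0.507^5 = 0.033500
P(M+2) = 5 × 0.507^4 × 0.493^1 = 0.162873
P(M+4) = 10 × 0.507^3 × 0.493^2 = 0.316751
P(M+6) = 10 × 0.507^2 × 0.493^3 = 0.308004
P(M+8) = 5 × 0.507^1 × 0.493^4 = 0.149750
P(M+10) = 0.493^5 = 0.029123
The M+4 peak is largest (0.316751); scaling to 100 gives 10.6 : 51.4 : 100.0 : 97.2 : 47.3 : 9.2.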